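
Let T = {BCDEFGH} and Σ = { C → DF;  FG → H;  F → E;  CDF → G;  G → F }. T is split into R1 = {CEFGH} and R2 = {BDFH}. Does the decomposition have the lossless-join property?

No

Common attributes: R1 ∩ R2 = {FH}.
Closure of {FH}: F → E applies, adding E. So (FH)⁺ = {EFH}.
The closure contains neither all of R1 = {CEFGH} nor all of R2 = {BDFH}, so the common attributes are not a superkey of either fragment. The join is lossy.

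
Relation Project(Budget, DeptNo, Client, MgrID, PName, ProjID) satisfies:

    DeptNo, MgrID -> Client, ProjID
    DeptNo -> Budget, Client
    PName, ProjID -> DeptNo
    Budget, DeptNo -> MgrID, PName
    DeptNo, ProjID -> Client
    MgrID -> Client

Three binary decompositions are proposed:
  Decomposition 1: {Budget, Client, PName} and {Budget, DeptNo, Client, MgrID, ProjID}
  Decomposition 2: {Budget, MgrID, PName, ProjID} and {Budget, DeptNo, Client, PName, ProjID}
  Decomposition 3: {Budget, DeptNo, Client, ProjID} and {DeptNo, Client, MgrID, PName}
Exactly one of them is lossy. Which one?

Decomposition 1: common = {Budget, Client}, closure = {Budget, Client} → lossy.
Decomposition 2: common = {Budget, PName, ProjID}, closure = {Budget, DeptNo, Client, MgrID, PName, ProjID} → lossless.
Decomposition 3: common = {DeptNo, Client}, closure = {Budget, DeptNo, Client, MgrID, PName, ProjID} → lossless.

Decomposition 1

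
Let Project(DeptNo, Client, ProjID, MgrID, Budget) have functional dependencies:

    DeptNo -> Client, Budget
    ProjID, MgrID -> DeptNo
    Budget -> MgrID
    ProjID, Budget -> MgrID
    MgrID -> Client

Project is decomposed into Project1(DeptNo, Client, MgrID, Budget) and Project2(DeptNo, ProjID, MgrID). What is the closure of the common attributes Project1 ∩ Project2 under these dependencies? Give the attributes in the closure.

Project1 ∩ Project2 = {DeptNo, MgrID}.
DeptNo → Client, Budget applies, adding Client, Budget
Closure: {DeptNo, Client, MgrID, Budget}.

DeptNo, Client, MgrID, Budget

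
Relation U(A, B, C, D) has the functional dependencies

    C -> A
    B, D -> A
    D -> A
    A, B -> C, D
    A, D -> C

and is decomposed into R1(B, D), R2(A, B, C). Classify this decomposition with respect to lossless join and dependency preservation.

lossy and not dependency-preserving

Lossless test: (B)⁺ = {B}, which is a superkey of neither fragment — lossy.
Dependency preservation: the restricted closure of {B, D} across the fragments never reaches {A}, so B, D → A cannot be enforced without a join — not preserved.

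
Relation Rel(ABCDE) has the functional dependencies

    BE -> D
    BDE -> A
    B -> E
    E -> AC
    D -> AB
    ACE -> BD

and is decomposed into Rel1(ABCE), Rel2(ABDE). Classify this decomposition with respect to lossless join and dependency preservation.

Lossless test: (ABE)⁺ = {ABCDE}, which contains all of one fragment — lossless.
Dependency preservation: ACE → BD is not contained in any single fragment, but the restricted closure of its left-hand side across the fragments still reaches the right-hand side; the remaining FDs each lie inside some fragment. All dependencies are preserved.

lossless and dependency-preserving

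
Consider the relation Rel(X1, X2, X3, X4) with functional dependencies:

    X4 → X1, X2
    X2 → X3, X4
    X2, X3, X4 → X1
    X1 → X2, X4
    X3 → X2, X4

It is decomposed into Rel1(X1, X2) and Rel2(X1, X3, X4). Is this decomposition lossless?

Common attributes: Rel1 ∩ Rel2 = {X1}.
Closure of {X1}: X1 → X2, X4 applies, adding X2, X4; X2 → X3, X4 applies, adding X3. So (X1)⁺ = {X1, X2, X3, X4}.
This closure contains every attribute of Rel1, so Rel1 ∩ Rel2 → Rel1. The join is lossless.

Yes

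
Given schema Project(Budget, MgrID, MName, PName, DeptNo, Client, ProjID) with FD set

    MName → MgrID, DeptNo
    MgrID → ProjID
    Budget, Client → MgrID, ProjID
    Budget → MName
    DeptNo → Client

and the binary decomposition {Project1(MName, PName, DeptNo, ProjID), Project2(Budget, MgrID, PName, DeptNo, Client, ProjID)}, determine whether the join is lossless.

No

Common attributes: Project1 ∩ Project2 = {PName, DeptNo, ProjID}.
Closure of {PName, DeptNo, ProjID}: DeptNo → Client applies, adding Client. So (PName, DeptNo, ProjID)⁺ = {PName, DeptNo, Client, ProjID}.
The closure contains neither all of Project1 = {MName, PName, DeptNo, ProjID} nor all of Project2 = {Budget, MgrID, PName, DeptNo, Client, ProjID}, so the common attributes are not a superkey of either fragment. The join is lossy.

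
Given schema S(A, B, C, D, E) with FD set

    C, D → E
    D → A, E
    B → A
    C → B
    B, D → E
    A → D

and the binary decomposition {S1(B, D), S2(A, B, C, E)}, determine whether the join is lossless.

Yes

Common attributes: S1 ∩ S2 = {B}.
Closure of {B}: B → A applies, adding A; A → D applies, adding D; D → A, E applies, adding E. So (B)⁺ = {A, B, D, E}.
This closure contains every attribute of S1, so S1 ∩ S2 → S1. The join is lossless.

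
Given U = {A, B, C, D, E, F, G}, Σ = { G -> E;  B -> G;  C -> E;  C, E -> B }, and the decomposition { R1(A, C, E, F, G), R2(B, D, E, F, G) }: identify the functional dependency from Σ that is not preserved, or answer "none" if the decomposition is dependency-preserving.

Check C, E → B: no single fragment contains all of {B, C, E}, and the restricted closure of {C, E} across the fragments never reaches {B}.
G → E is preserved.
B → G is preserved.
C → E is preserved.

C, E -> B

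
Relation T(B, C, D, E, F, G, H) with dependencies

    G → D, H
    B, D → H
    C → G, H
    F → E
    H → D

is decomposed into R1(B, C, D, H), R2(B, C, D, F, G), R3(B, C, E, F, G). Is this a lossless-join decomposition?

Chase test. Columns are B, C, D, E, F, G, H; row i has aⱼ where attribute j ∈ Ri, else bᵢⱼ.
Initial tableau (one row per fragment):
  row 1: a1 a2 a3 b14 b15 b16 a7
  row 2: a1 a2 a3 b24 a5 a6 b27
  row 3: a1 a2 b33 a4 a5 a6 b37
Rows 2 and 3 agree on G; apply G→D, H and equate their D, H entries.
Rows 1 and 2 agree on B, D; apply B, D→H and equate their H entries.
Rows 1 and 2 agree on C; apply C→G, H and equate their G, H entries.
Rows 2 and 3 agree on F; apply F→E and equate their E entries.
Row 2 is now all distinguished symbols — the join is lossless.

Yes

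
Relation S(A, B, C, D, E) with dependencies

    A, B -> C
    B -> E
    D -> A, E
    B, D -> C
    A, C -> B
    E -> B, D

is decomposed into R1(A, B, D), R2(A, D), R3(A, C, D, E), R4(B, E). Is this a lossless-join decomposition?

Chase test. Columns are A, B, C, D, E; row i has aⱼ where attribute j ∈ Ri, else bᵢⱼ.
Initial tableau (one row per fragment):
  row 1: a1 a2 b13 a4 b15
  row 2: a1 b22 b23 a4 b25
  row 3: a1 b32 a3 a4 a5
  row 4: b41 a2 b43 b44 a5
Rows 1 and 4 agree on B; apply B→E and equate their E entries.
Rows 1 and 2 agree on D; apply D→A, E and equate their A, E entries.
Rows 1 and 2 agree on E; apply E→B, D and equate their B, D entries.
Rows 1 and 3 agree on E; apply E→B, D and equate their B, D entries.
Rows 1 and 4 agree on E; apply E→B, D and equate their B, D entries.
Rows 1 and 2 agree on A, B; apply A, B→C and equate their C entries.
Rows 1 and 3 agree on A, B; apply A, B→C and equate their C entries.
Rows 1 and 4 agree on D; apply D→A, E and equate their A, E entries.
Rows 1 and 4 agree on B, D; apply B, D→C and equate their C entries.
Row 1 is now all distinguished symbols — the join is lossless.

Yes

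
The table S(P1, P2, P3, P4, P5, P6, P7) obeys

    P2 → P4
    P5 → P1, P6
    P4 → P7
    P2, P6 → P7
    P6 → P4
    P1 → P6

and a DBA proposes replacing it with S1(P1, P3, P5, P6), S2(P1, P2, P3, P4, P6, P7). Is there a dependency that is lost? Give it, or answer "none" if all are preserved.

none

P2 → P4 lies within S2.
P5 → P1, P6 lies within S1.
P4 → P7 lies within S2.
P2, P6 → P7 lies within S2.
P6 → P4 lies within S2.
P1 → P6 lies within S1.
Every dependency is enforceable on the fragments, so the decomposition is dependency-preserving.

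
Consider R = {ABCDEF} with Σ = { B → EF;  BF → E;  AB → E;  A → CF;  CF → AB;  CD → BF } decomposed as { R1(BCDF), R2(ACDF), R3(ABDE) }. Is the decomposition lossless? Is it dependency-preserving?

lossless and dependency-preserving

Lossless test (chase): Rows 1 and 3 agree on B; apply B→EF and equate their EF entries. Rows 2 and 3 agree on A; apply A→CF and equate their CF entries. Rows 1 and 2 agree on CF; apply CF→AB and equate their AB entries. Rows 1 and 2 agree on B; apply B→EF and equate their EF entries. Row 1 is now all distinguished symbols — the join is lossless.
Dependency preservation: B → EF; BF → E; CF → AB are not contained in any single fragment, but the restricted closure of each left-hand side across the fragments still reaches the right-hand side; the remaining FDs each lie inside some fragment. All dependencies are preserved.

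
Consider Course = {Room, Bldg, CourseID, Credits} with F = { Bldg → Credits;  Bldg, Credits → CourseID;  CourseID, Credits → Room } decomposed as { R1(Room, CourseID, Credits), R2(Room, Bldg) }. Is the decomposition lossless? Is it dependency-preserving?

lossy and not dependency-preserving

Lossless test: (Room)⁺ = {Room}, which is a superkey of neither fragment — lossy.
Dependency preservation: the restricted closure of {Bldg} across the fragments never reaches {Credits}, so Bldg → Credits cannot be enforced without a join — not preserved.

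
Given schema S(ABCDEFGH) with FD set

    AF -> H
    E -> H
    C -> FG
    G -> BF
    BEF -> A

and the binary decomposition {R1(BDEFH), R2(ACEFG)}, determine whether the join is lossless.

Common attributes: R1 ∩ R2 = {EF}.
Closure of {EF}: E → H applies, adding H. So (EF)⁺ = {EFH}.
The closure contains neither all of R1 = {BDEFH} nor all of R2 = {ACEFG}, so the common attributes are not a superkey of either fragment. The join is lossy.

No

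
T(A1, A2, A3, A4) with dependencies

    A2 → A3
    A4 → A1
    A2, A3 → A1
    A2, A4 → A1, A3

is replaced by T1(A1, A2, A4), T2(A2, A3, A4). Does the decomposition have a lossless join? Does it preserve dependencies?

lossless and dependency-preserving

Lossless test: (A2, A4)⁺ = {A1, A2, A3, A4}, which contains all of one fragment — lossless.
Dependency preservation: A2, A3 → A1; A2, A4 → A1, A3 are not contained in any single fragment, but the restricted closure of each left-hand side across the fragments still reaches the right-hand side; the remaining FDs each lie inside some fragment. All dependencies are preserved.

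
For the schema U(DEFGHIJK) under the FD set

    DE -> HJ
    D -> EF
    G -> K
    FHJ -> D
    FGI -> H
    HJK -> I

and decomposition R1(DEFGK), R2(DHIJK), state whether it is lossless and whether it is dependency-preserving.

Lossless test: (DK)⁺ = {DEFHIJK}, which contains all of one fragment — lossless.
Dependency preservation: the restricted closure of {FHJ} across the fragments never reaches {D}, so FHJ → D cannot be enforced without a join — not preserved.

lossless but not dependency-preserving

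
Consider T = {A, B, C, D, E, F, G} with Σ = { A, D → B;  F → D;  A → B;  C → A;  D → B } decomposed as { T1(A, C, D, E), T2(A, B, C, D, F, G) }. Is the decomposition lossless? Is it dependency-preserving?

lossy but dependency-preserving

Lossless test: (A, C, D)⁺ = {A, B, C, D}, which is a superkey of neither fragment — lossy.
Dependency preservation: every FD's attributes lie within a single fragment, so each can be enforced locally — preserved.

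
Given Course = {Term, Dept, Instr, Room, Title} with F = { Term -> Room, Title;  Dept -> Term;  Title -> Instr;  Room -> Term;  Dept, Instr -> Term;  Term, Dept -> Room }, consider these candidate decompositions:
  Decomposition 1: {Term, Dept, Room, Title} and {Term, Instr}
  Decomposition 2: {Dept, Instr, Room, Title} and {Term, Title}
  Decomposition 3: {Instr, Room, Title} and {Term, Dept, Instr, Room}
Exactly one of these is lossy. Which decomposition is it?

Decomposition 2

Decomposition 1: common = {Term}, closure = {Term, Instr, Room, Title} → lossless.
Decomposition 2: common = {Title}, closure = {Instr, Title} → lossy.
Decomposition 3: common = {Instr, Room}, closure = {Term, Instr, Room, Title} → lossless.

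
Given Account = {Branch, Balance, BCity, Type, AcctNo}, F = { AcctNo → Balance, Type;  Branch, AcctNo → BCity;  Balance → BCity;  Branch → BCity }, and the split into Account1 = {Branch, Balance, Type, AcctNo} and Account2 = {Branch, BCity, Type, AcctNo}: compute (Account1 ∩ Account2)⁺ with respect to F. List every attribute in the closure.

Branch, Balance, BCity, Type, AcctNo

Account1 ∩ Account2 = {Branch, Type, AcctNo}.
AcctNo → Balance, Type applies, adding Balance
Branch, AcctNo → BCity applies, adding BCity
Closure: {Branch, Balance, BCity, Type, AcctNo}.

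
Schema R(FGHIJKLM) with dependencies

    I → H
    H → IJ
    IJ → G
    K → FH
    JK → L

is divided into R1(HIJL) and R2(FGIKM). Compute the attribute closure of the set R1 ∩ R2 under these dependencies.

GHIJ

R1 ∩ R2 = {I}.
I → H applies, adding H
H → IJ applies, adding J
IJ → G applies, adding G
Closure: {GHIJ}.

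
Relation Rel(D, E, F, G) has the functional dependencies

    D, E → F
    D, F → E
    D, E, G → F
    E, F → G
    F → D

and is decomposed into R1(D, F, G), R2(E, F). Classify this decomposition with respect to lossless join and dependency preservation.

lossless but not dependency-preserving

Lossless test: (F)⁺ = {D, E, F, G}, which contains all of one fragment — lossless.
Dependency preservation: the restricted closure of {D, E} across the fragments never reaches {F}, so D, E → F cannot be enforced without a join — not preserved.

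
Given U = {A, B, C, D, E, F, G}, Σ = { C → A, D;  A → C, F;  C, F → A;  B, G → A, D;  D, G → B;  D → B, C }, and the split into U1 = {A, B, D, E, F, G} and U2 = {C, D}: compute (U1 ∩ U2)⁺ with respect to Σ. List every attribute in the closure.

U1 ∩ U2 = {D}.
D → B, C applies, adding B, C
C → A, D applies, adding A
A → C, F applies, adding F
Closure: {A, B, C, D, F}.

A, B, C, D, F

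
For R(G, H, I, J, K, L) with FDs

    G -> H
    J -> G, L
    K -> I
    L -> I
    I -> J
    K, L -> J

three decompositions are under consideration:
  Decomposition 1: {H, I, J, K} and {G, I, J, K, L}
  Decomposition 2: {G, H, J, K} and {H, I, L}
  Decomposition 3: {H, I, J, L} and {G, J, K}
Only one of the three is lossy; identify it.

Decomposition 1: common = {I, J, K}, closure = {G, H, I, J, K, L} → lossless.
Decomposition 2: common = {H}, closure = {H} → lossy.
Decomposition 3: common = {J}, closure = {G, H, I, J, L} → lossless.

Decomposition 2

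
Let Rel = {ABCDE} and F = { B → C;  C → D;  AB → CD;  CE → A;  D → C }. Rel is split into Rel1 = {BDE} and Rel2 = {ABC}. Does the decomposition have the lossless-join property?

Common attributes: Rel1 ∩ Rel2 = {B}.
Closure of {B}: B → C applies, adding C; C → D applies, adding D. So (B)⁺ = {BCD}.
The closure contains neither all of Rel1 = {BDE} nor all of Rel2 = {ABC}, so the common attributes are not a superkey of either fragment. The join is lossy.

No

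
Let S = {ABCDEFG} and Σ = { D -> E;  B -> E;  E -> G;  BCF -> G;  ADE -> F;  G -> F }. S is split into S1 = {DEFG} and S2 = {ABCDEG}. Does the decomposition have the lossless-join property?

Common attributes: S1 ∩ S2 = {DEG}.
Closure of {DEG}: G → F applies, adding F. So (DEG)⁺ = {DEFG}.
This closure contains every attribute of S1, so S1 ∩ S2 → S1. The join is lossless.

Yes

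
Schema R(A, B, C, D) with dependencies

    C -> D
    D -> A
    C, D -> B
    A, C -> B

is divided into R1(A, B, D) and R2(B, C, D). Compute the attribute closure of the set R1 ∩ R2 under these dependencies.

A, B, D

R1 ∩ R2 = {B, D}.
D → A applies, adding A
Closure: {A, B, D}.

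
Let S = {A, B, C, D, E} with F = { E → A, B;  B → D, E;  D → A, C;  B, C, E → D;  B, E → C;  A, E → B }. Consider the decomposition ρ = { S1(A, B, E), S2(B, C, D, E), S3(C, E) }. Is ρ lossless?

Chase test. Columns are A, B, C, D, E; row i has aⱼ where attribute j ∈ Si, else bᵢⱼ.
Initial tableau (one row per fragment):
  row 1: a1 a2 b13 b14 a5
  row 2: b21 a2 a3 a4 a5
  row 3: b31 b32 a3 b34 a5
Rows 1 and 2 agree on E; apply E→A, B and equate their A, B entries.
Rows 1 and 3 agree on E; apply E→A, B and equate their A, B entries.
Rows 1 and 2 agree on B; apply B→D, E and equate their D, E entries.
Rows 1 and 3 agree on B; apply B→D, E and equate their D, E entries.
Rows 1 and 2 agree on D; apply D→A, C and equate their A, C entries.
Row 1 is now all distinguished symbols — the join is lossless.

Yes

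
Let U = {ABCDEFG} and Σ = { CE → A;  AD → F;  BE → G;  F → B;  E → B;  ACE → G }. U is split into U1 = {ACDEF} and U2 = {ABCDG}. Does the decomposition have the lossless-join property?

Common attributes: U1 ∩ U2 = {ACD}.
Closure of {ACD}: AD → F applies, adding F; F → B applies, adding B. So (ACD)⁺ = {ABCDF}.
The closure contains neither all of U1 = {ACDEF} nor all of U2 = {ABCDG}, so the common attributes are not a superkey of either fragment. The join is lossy.

No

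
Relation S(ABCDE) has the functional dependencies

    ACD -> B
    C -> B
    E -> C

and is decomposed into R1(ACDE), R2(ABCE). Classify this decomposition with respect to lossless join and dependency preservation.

lossless and dependency-preserving

Lossless test: (ACE)⁺ = {ABCE}, which contains all of one fragment — lossless.
Dependency preservation: ACD → B is not contained in any single fragment, but the restricted closure of its left-hand side across the fragments still reaches the right-hand side; the remaining FDs each lie inside some fragment. All dependencies are preserved.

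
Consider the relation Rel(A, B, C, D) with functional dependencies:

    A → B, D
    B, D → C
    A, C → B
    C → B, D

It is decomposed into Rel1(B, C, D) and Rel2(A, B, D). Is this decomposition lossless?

Yes

Common attributes: Rel1 ∩ Rel2 = {B, D}.
Closure of {B, D}: B, D → C applies, adding C. So (B, D)⁺ = {B, C, D}.
This closure contains every attribute of Rel1, so Rel1 ∩ Rel2 → Rel1. The join is lossless.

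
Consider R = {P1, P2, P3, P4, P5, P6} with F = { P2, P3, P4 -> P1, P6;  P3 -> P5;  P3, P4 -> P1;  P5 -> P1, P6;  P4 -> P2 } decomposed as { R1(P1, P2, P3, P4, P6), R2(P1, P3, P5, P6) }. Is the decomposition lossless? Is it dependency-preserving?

Lossless test: (P1, P3, P6)⁺ = {P1, P3, P5, P6}, which contains all of one fragment — lossless.
Dependency preservation: every FD's attributes lie within a single fragment, so each can be enforced locally — preserved.

lossless and dependency-preserving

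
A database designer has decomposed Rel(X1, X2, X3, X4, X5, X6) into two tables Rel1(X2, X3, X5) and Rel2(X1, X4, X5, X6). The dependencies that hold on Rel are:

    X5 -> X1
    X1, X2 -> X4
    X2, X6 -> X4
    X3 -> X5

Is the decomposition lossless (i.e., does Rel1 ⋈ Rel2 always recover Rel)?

Common attributes: Rel1 ∩ Rel2 = {X5}.
Closure of {X5}: X5 → X1 applies, adding X1. So (X5)⁺ = {X1, X5}.
The closure contains neither all of Rel1 = {X2, X3, X5} nor all of Rel2 = {X1, X4, X5, X6}, so the common attributes are not a superkey of either fragment. The join is lossy.

No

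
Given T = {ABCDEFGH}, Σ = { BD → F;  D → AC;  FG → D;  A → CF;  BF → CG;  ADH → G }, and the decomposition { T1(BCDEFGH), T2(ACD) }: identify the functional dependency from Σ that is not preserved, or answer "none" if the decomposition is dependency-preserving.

Check A → CF: no single fragment contains all of {ACF}, and the restricted closure of {A} across the fragments never reaches {CF}.
BD → F is preserved.
D → AC is preserved.
FG → D is preserved.
BF → CG is preserved.
ADH → G is preserved.

A → CF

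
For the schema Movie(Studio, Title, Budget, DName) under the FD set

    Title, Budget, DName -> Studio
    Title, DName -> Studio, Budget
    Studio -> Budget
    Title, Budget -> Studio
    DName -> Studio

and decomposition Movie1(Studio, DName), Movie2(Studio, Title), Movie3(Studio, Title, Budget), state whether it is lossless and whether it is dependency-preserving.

Lossless test (chase): Rows 1 and 2 agree on Studio; apply Studio→Budget and equate their Budget entries. Rows 1 and 3 agree on Studio; apply Studio→Budget and equate their Budget entries. No row becomes fully distinguished — the join is lossy.
Dependency preservation: Title, Budget, DName → Studio; Title, DName → Studio, Budget are not contained in any single fragment, but the restricted closure of each left-hand side across the fragments still reaches the right-hand side; the remaining FDs each lie inside some fragment. All dependencies are preserved.

lossy but dependency-preserving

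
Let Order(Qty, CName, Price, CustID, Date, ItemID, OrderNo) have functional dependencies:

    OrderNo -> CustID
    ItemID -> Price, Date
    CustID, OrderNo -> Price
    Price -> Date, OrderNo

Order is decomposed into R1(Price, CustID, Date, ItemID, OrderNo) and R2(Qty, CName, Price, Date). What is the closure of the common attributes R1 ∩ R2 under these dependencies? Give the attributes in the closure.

R1 ∩ R2 = {Price, Date}.
Price → Date, OrderNo applies, adding OrderNo
OrderNo → CustID applies, adding CustID
Closure: {Price, CustID, Date, OrderNo}.

Price, CustID, Date, OrderNo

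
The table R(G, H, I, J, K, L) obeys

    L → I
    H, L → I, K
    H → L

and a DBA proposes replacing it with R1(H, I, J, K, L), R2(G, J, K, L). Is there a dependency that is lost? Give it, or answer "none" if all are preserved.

L → I lies within R1.
H, L → I, K lies within R1.
H → L lies within R1.
Every dependency is enforceable on the fragments, so the decomposition is dependency-preserving.

none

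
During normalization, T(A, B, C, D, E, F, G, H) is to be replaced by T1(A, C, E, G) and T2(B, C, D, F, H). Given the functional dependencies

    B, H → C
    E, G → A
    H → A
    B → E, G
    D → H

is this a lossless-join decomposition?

Common attributes: T1 ∩ T2 = {C}.
No dependency enlarges {C}, so (C)⁺ = {C}.
The closure contains neither all of T1 = {A, C, E, G} nor all of T2 = {B, C, D, F, H}, so the common attributes are not a superkey of either fragment. The join is lossy.

No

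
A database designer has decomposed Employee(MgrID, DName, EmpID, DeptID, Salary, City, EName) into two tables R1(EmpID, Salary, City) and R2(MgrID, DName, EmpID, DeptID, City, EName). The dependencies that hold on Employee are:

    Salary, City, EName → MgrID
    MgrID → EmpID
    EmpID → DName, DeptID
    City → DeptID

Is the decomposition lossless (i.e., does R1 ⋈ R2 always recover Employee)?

No

Common attributes: R1 ∩ R2 = {EmpID, City}.
Closure of {EmpID, City}: EmpID → DName, DeptID applies, adding DName, DeptID. So (EmpID, City)⁺ = {DName, EmpID, DeptID, City}.
The closure contains neither all of R1 = {EmpID, Salary, City} nor all of R2 = {MgrID, DName, EmpID, DeptID, City, EName}, so the common attributes are not a superkey of either fragment. The join is lossy.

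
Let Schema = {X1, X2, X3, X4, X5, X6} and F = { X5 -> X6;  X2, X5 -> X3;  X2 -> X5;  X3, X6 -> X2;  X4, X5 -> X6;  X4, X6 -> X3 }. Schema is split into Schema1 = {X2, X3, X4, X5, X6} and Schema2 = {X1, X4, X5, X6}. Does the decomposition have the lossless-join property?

Yes

Common attributes: Schema1 ∩ Schema2 = {X4, X5, X6}.
Closure of {X4, X5, X6}: X4, X6 → X3 applies, adding X3; X3, X6 → X2 applies, adding X2. So (X4, X5, X6)⁺ = {X2, X3, X4, X5, X6}.
This closure contains every attribute of Schema1, so Schema1 ∩ Schema2 → Schema1. The join is lossless.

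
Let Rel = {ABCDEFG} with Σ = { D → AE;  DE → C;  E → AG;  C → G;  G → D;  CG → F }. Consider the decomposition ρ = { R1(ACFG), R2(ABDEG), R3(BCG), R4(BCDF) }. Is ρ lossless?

Chase test. Columns are ABCDEFG; row i has aⱼ where attribute j ∈ Ri, else bᵢⱼ.
Initial tableau (one row per fragment):
  row 1: a1 b12 a3 b14 b15 a6 a7
  row 2: a1 a2 b23 a4 a5 b26 a7
  row 3: b31 a2 a3 b34 b35 b36 a7
  row 4: b41 a2 a3 a4 b45 a6 b47
Rows 2 and 4 agree on D; apply D→AE and equate their AE entries.
Rows 2 and 4 agree on DE; apply DE→C and equate their C entries.
Rows 2 and 4 agree on E; apply E→AG and equate their AG entries.
Rows 1 and 2 agree on G; apply G→D and equate their D entries.
Rows 1 and 3 agree on G; apply G→D and equate their D entries.
Rows 1 and 2 agree on CG; apply CG→F and equate their F entries.
Rows 1 and 3 agree on CG; apply CG→F and equate their F entries.
Rows 1 and 2 agree on D; apply D→AE and equate their AE entries.
Rows 1 and 3 agree on D; apply D→AE and equate their AE entries.
Row 2 is now all distinguished symbols — the join is lossless.

Yes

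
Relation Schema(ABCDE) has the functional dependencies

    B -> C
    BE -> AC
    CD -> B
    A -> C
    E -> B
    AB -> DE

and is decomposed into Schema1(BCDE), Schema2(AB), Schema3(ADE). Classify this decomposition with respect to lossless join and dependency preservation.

lossless but not dependency-preserving

Lossless test (chase): Rows 1 and 2 agree on B; apply B→C and equate their C entries. Rows 2 and 3 agree on A; apply A→C and equate their C entries. Rows 1 and 3 agree on E; apply E→B and equate their B entries. Rows 2 and 3 agree on AB; apply AB→DE and equate their DE entries. Rows 1 and 2 agree on BE; apply BE→AC and equate their AC entries. Row 1 is now all distinguished symbols — the join is lossless.
Dependency preservation: the restricted closure of {A} across the fragments never reaches {C}, so A → C cannot be enforced without a join — not preserved.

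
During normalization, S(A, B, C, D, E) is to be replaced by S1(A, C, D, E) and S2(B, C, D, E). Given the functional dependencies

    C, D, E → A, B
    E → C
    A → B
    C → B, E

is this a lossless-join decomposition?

Yes

Common attributes: S1 ∩ S2 = {C, D, E}.
Closure of {C, D, E}: C, D, E → A, B applies, adding A, B. So (C, D, E)⁺ = {A, B, C, D, E}.
This closure contains every attribute of S1, so S1 ∩ S2 → S1. The join is lossless.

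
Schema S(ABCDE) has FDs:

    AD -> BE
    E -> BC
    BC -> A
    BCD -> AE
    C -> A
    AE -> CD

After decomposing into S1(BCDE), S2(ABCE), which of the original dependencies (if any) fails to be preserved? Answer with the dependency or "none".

AD -> BE

Check AD → BE: no single fragment contains all of {ABDE}, and the restricted closure of {AD} across the fragments never reaches {BE}.
E → BC is preserved.
BC → A is preserved.
BCD → AE is preserved.
C → A is preserved.
AE → CD is preserved.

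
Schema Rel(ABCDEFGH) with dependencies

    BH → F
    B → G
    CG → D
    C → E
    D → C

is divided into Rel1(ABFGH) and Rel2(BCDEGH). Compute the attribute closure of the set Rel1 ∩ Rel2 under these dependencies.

Rel1 ∩ Rel2 = {BGH}.
BH → F applies, adding F
Closure: {BFGH}.

BFGH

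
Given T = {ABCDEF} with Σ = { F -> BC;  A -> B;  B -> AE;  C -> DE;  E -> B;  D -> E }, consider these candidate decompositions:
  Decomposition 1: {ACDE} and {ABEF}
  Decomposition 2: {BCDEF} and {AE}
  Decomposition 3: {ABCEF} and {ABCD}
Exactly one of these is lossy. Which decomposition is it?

Decomposition 1

Decomposition 1: common = {AE}, closure = {ABE} → lossy.
Decomposition 2: common = {E}, closure = {ABE} → lossless.
Decomposition 3: common = {ABC}, closure = {ABCDE} → lossless.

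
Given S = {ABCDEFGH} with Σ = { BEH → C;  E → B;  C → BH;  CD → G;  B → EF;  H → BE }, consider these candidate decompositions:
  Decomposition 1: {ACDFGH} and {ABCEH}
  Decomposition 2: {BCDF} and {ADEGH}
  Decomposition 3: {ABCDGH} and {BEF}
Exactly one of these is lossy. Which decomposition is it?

Decomposition 2

Decomposition 1: common = {ACH}, closure = {ABCEFH} → lossless.
Decomposition 2: common = {D}, closure = {D} → lossy.
Decomposition 3: common = {B}, closure = {BEF} → lossless.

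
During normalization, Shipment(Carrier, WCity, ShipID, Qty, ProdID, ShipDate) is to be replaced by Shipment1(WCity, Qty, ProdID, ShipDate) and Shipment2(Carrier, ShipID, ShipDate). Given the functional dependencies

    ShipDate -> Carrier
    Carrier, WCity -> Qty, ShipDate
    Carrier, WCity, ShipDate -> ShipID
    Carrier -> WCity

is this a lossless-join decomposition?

Common attributes: Shipment1 ∩ Shipment2 = {ShipDate}.
Closure of {ShipDate}: ShipDate → Carrier applies, adding Carrier; Carrier → WCity applies, adding WCity; Carrier, WCity → Qty, ShipDate applies, adding Qty; Carrier, WCity, ShipDate → ShipID applies, adding ShipID. So (ShipDate)⁺ = {Carrier, WCity, ShipID, Qty, ShipDate}.
This closure contains every attribute of Shipment2, so Shipment1 ∩ Shipment2 → Shipment2. The join is lossless.

Yes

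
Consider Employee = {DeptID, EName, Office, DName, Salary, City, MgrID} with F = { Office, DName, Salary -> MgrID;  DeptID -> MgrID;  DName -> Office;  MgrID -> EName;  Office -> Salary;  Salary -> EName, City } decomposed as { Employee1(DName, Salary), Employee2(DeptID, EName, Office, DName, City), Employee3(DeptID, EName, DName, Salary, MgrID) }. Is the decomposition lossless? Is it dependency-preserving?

lossless but not dependency-preserving

Lossless test (chase): Rows 2 and 3 agree on DeptID; apply DeptID→MgrID and equate their MgrID entries. Rows 1 and 2 agree on DName; apply DName→Office and equate their Office entries. Rows 1 and 3 agree on DName; apply DName→Office and equate their Office entries. Rows 1 and 2 agree on Office; apply Office→Salary and equate their Salary entries. Rows 1 and 2 agree on Salary; apply Salary→EName, City and equate their EName, City entries. Rows 1 and 3 agree on Salary; apply Salary→EName, City and equate their EName, City entries. Rows 1 and 2 agree on Office, DName, Salary; apply Office, DName, Salary→MgrID and equate their MgrID entries. Row 2 is now all distinguished symbols — the join is lossless.
Dependency preservation: the restricted closure of {Office} across the fragments never reaches {Salary}, so Office → Salary cannot be enforced without a join — not preserved.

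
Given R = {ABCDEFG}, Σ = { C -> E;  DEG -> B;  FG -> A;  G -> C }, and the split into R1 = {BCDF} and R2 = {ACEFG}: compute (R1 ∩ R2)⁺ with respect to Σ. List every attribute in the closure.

CEF

R1 ∩ R2 = {CF}.
C → E applies, adding E
Closure: {CEF}.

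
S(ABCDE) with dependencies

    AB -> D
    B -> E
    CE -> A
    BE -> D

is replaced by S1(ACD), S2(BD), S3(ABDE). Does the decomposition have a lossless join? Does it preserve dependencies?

Lossless test (chase): Rows 2 and 3 agree on B; apply B→E and equate their E entries. No row becomes fully distinguished — the join is lossy.
Dependency preservation: the restricted closure of {CE} across the fragments never reaches {A}, so CE → A cannot be enforced without a join — not preserved.

lossy and not dependency-preserving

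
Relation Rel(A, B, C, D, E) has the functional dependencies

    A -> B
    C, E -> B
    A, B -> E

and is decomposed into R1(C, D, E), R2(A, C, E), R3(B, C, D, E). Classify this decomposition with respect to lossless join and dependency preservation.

Lossless test (chase): Rows 1 and 2 agree on C, E; apply C, E→B and equate their B entries. Rows 1 and 3 agree on C, E; apply C, E→B and equate their B entries. No row becomes fully distinguished — the join is lossy.
Dependency preservation: the restricted closure of {A} across the fragments never reaches {B}, so A → B cannot be enforced without a join — not preserved.

lossy and not dependency-preserving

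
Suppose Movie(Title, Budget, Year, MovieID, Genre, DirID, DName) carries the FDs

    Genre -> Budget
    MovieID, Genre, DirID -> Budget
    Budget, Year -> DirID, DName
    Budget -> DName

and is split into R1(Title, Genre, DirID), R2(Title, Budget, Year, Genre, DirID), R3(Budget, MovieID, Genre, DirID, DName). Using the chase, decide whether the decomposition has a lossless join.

No

Chase test. Columns are Title, Budget, Year, MovieID, Genre, DirID, DName; row i has aⱼ where attribute j ∈ Ri, else bᵢⱼ.
Initial tableau (one row per fragment):
  row 1: a1 b12 b13 b14 a5 a6 b17
  row 2: a1 a2 a3 b24 a5 a6 b27
  row 3: b31 a2 b33 a4 a5 a6 a7
Rows 1 and 2 agree on Genre; apply Genre→Budget and equate their Budget entries.
Rows 1 and 2 agree on Budget; apply Budget→DName and equate their DName entries.
Rows 1 and 3 agree on Budget; apply Budget→DName and equate their DName entries.
No row becomes fully distinguished — the join is lossy.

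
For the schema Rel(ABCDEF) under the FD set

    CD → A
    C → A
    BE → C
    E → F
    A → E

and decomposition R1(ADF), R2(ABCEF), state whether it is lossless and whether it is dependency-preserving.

lossy but dependency-preserving

Lossless test: (AF)⁺ = {AEF}, which is a superkey of neither fragment — lossy.
Dependency preservation: CD → A is not contained in any single fragment, but the restricted closure of its left-hand side across the fragments still reaches the right-hand side; the remaining FDs each lie inside some fragment. All dependencies are preserved.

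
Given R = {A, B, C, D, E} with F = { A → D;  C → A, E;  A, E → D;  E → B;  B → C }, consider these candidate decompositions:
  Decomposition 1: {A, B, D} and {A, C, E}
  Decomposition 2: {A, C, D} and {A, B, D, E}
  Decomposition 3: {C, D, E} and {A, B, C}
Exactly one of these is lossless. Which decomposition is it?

Decomposition 3

Decomposition 1: common = {A}, closure = {A, D} → lossy.
Decomposition 2: common = {A, D}, closure = {A, D} → lossy.
Decomposition 3: common = {C}, closure = {A, B, C, D, E} → lossless.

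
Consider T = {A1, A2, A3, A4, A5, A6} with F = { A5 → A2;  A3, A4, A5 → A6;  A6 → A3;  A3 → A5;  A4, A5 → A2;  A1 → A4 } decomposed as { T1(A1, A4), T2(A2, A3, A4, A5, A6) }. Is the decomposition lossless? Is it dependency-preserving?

lossy but dependency-preserving

Lossless test: (A4)⁺ = {A4}, which is a superkey of neither fragment — lossy.
Dependency preservation: every FD's attributes lie within a single fragment, so each can be enforced locally — preserved.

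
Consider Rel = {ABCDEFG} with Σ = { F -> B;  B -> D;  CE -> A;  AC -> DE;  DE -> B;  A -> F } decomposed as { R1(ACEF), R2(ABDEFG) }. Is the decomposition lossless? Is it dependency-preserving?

lossy but dependency-preserving

Lossless test: (AEF)⁺ = {ABDEF}, which is a superkey of neither fragment — lossy.
Dependency preservation: AC → DE is not contained in any single fragment, but the restricted closure of its left-hand side across the fragments still reaches the right-hand side; the remaining FDs each lie inside some fragment. All dependencies are preserved.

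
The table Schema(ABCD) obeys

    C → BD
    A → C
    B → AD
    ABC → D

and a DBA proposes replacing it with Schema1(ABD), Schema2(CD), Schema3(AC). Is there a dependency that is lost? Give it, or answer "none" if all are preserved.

C → BD: restricted closure across fragments reaches BD.
A → C lies within Schema3.
B → AD lies within Schema1.
ABC → D: restricted closure across fragments reaches D.
Every dependency is enforceable on the fragments, so the decomposition is dependency-preserving.

none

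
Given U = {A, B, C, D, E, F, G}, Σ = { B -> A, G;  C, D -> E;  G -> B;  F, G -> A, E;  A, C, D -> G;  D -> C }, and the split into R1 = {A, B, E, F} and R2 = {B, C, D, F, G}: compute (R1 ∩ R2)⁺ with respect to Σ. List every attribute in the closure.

R1 ∩ R2 = {B, F}.
B → A, G applies, adding A, G
F, G → A, E applies, adding E
Closure: {A, B, E, F, G}.

A, B, E, F, G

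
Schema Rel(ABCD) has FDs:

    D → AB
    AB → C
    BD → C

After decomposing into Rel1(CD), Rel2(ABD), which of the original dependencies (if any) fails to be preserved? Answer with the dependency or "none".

AB → C

Check AB → C: no single fragment contains all of {ABC}, and the restricted closure of {AB} across the fragments never reaches {C}.
D → AB is preserved.
BD → C is preserved.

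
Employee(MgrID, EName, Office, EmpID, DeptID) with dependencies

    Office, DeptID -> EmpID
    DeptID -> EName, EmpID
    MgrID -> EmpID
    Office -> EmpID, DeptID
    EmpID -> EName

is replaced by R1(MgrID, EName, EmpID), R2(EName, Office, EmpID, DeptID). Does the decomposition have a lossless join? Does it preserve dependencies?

lossy but dependency-preserving

Lossless test: (EName, EmpID)⁺ = {EName, EmpID}, which is a superkey of neither fragment — lossy.
Dependency preservation: every FD's attributes lie within a single fragment, so each can be enforced locally — preserved.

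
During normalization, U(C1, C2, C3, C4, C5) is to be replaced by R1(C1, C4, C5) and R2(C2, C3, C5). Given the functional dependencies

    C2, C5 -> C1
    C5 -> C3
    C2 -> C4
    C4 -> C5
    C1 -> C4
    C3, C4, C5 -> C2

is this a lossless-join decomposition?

Common attributes: R1 ∩ R2 = {C5}.
Closure of {C5}: C5 → C3 applies, adding C3. So (C5)⁺ = {C3, C5}.
The closure contains neither all of R1 = {C1, C4, C5} nor all of R2 = {C2, C3, C5}, so the common attributes are not a superkey of either fragment. The join is lossy.

No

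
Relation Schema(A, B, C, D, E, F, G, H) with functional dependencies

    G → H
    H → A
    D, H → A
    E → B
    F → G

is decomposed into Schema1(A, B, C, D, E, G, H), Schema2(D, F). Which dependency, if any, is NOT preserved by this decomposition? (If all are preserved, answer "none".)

Check F → G: no single fragment contains all of {F, G}, and the restricted closure of {F} across the fragments never reaches {G}.
G → H is preserved.
H → A is preserved.
D, H → A is preserved.
E → B is preserved.

F → G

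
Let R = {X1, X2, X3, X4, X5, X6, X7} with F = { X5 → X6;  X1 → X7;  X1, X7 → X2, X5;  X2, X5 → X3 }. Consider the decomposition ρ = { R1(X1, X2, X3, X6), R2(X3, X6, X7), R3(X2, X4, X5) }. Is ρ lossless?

No

Chase test. Columns are X1, X2, X3, X4, X5, X6, X7; row i has aⱼ where attribute j ∈ Ri, else bᵢⱼ.
Initial tableau (one row per fragment):
  row 1: a1 a2 a3 b14 b15 a6 b17
  row 2: b21 b22 a3 b24 b25 a6 a7
  row 3: b31 a2 b33 a4 a5 b36 b37
No row becomes fully distinguished — the join is lossy.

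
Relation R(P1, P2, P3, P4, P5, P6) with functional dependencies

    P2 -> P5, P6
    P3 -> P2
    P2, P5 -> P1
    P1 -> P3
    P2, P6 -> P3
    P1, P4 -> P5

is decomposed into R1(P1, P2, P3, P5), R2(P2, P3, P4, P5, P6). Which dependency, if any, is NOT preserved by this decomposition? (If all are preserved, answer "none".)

none

P2 → P5, P6 lies within R2.
P3 → P2 lies within R1.
P2, P5 → P1 lies within R1.
P1 → P3 lies within R1.
P2, P6 → P3 lies within R2.
P1, P4 → P5: restricted closure across fragments reaches P5.
Every dependency is enforceable on the fragments, so the decomposition is dependency-preserving.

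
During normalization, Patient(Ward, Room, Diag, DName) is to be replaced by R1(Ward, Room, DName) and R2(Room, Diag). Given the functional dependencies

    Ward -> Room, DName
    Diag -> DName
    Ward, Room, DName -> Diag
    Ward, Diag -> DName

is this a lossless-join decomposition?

Common attributes: R1 ∩ R2 = {Room}.
No dependency enlarges {Room}, so (Room)⁺ = {Room}.
The closure contains neither all of R1 = {Ward, Room, DName} nor all of R2 = {Room, Diag}, so the common attributes are not a superkey of either fragment. The join is lossy.

No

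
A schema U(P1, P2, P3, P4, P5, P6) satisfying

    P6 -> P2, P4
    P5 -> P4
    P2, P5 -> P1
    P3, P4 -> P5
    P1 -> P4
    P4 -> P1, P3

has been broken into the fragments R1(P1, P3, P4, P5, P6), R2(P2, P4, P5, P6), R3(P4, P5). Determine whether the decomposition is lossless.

Yes

Chase test. Columns are P1, P2, P3, P4, P5, P6; row i has aⱼ where attribute j ∈ Ri, else bᵢⱼ.
Initial tableau (one row per fragment):
  row 1: a1 b12 a3 a4 a5 a6
  row 2: b21 a2 b23 a4 a5 a6
  row 3: b31 b32 b33 a4 a5 b36
Rows 1 and 2 agree on P6; apply P6→P2, P4 and equate their P2, P4 entries.
Rows 1 and 2 agree on P2, P5; apply P2, P5→P1 and equate their P1 entries.
Rows 1 and 2 agree on P4; apply P4→P1, P3 and equate their P1, P3 entries.
Rows 1 and 3 agree on P4; apply P4→P1, P3 and equate their P1, P3 entries.
Row 1 is now all distinguished symbols — the join is lossless.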